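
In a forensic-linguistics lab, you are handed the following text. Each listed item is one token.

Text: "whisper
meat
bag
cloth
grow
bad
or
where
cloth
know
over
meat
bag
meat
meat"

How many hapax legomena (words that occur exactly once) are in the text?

Frequencies: meat:4, bag:2, cloth:2, whisper:1, grow:1, bad:1, or:1, where:1, know:1, over:1
Hapax (freq=1): bad, grow, know, or, over, where, whisper

7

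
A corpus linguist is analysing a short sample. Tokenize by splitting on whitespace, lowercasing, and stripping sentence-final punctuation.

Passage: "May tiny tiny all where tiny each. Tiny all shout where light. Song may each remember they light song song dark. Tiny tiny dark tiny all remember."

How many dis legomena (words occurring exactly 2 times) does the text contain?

Frequencies: tiny:7, all:3, song:3, may:2, where:2, each:2, light:2, remember:2, dark:2, shout:1, they:1
Words with frequency 2: dark, each, light, may, remember, where

6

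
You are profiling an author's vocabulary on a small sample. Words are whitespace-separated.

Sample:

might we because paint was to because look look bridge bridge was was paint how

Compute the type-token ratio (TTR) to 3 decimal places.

N = 15 tokens, V = 9 types.
TTR = V / N = 9 / 15 = 0.600

0.600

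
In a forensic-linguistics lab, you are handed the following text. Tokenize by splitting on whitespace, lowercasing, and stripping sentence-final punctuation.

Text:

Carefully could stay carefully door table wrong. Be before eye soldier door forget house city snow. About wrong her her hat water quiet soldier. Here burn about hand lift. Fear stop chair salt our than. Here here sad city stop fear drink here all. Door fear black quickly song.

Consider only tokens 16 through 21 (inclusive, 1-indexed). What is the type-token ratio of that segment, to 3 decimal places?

0.833

Segment tokens 16–21: snow, about, wrong, her, her, hat
Segment N = 6, segment V = 5.
TTR = 5 / 6 = 0.833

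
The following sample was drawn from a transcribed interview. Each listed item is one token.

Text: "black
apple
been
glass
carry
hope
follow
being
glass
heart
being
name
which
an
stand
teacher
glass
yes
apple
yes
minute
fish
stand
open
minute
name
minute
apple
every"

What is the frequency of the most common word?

3

Frequencies: apple:3, glass:3, minute:3, being:2, name:2, stand:2, yes:2, black:1, been:1, carry:1, hope:1, follow:1, heart:1, which:1, an:1, teacher:1, fish:1, open:1, every:1
Most common: 'apple' with frequency 3.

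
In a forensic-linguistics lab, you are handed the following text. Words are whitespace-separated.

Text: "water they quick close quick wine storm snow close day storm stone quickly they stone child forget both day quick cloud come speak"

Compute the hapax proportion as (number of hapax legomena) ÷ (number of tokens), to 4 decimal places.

0.4348

Frequencies: quick:3, they:2, close:2, storm:2, day:2, stone:2, water:1, wine:1, snow:1, quickly:1, child:1, forget:1, both:1, cloud:1, come:1, speak:1
Hapax count = 10; token count = 23.
Ratio = 10 / 23 = 0.4348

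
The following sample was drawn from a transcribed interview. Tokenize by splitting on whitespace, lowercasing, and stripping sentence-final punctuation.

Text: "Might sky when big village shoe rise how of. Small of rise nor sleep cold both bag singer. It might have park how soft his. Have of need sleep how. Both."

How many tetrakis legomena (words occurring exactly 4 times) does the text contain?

Frequencies: how:3, of:3, might:2, rise:2, sleep:2, both:2, have:2, sky:1, when:1, big:1, village:1, shoe:1, small:1, nor:1, cold:1, bag:1, singer:1, it:1, park:1, soft:1, … (2 more, each freq 1)
Words with frequency 4: (none)

0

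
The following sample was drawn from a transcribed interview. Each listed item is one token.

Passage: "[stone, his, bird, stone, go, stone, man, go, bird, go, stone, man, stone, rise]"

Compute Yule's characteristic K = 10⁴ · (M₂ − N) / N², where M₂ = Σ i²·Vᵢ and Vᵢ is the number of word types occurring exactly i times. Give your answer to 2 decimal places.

Frequencies: stone:5, go:3, bird:2, man:2, his:1, rise:1
N = 14. Frequency spectrum: V_1=2, V_2=2, V_3=1, V_5=1
M₂ = 1²·2 + 2²·2 + 3²·1 + 5²·1 = 44
K = 10000 × (44 − 14) / 14² = 1530.61

1530.61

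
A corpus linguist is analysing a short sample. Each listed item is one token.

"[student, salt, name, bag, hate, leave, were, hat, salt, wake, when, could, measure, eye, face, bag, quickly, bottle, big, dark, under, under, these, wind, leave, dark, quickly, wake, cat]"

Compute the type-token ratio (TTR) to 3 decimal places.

0.759

N = 29 tokens, V = 22 types.
TTR = V / N = 22 / 29 = 0.759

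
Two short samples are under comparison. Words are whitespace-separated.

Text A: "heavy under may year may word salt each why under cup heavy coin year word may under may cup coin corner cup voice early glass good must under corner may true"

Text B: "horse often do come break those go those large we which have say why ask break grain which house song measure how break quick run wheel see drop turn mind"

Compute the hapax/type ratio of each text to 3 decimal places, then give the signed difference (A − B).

-0.356

A: hapax=9, V=17, ratio=0.529
B: hapax=23, V=26, ratio=0.885
Difference = 0.529 − 0.885 = -0.356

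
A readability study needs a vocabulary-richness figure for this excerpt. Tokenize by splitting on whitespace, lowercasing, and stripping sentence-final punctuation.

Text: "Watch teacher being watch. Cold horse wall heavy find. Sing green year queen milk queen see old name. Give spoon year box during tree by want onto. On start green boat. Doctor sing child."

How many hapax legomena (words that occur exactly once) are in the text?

Frequencies: watch:2, sing:2, green:2, year:2, queen:2, teacher:1, being:1, cold:1, horse:1, wall:1, heavy:1, find:1, milk:1, see:1, old:1, name:1, give:1, spoon:1, box:1, during:1, … (9 more, each freq 1)
Hapax (freq=1): being, boat, box, by, child, cold, doctor, during, find, give, heavy, horse, milk, name, old, on, onto, see, spoon, start, teacher, tree, wall, want

24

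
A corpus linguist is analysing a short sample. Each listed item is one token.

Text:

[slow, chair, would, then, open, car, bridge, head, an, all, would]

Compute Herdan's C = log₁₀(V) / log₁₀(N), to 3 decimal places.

N = 11, V = 10.
log₁₀(V) = 1.000000, log₁₀(N) = 1.041393
C = 1.000000 / 1.041393 = 0.960

0.960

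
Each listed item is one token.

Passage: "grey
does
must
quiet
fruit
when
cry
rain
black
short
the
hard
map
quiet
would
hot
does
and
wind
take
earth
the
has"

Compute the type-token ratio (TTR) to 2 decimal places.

N = 23 tokens, V = 20 types.
TTR = V / N = 20 / 23 = 0.87

0.87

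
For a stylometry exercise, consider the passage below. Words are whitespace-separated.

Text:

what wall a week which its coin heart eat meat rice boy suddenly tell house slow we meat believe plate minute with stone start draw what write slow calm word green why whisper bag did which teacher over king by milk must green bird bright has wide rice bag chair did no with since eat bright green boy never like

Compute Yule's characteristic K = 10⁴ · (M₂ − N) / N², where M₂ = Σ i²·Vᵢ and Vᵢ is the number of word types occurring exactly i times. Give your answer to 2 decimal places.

Frequencies: green:3, what:2, which:2, eat:2, meat:2, rice:2, boy:2, slow:2, with:2, bag:2, did:2, bright:2, wall:1, a:1, week:1, its:1, coin:1, heart:1, suddenly:1, tell:1, … (27 more, each freq 1)
N = 60. Frequency spectrum: V_1=35, V_2=11, V_3=1
M₂ = 1²·35 + 2²·11 + 3²·1 = 88
K = 10000 × (88 − 60) / 60² = 77.78

77.78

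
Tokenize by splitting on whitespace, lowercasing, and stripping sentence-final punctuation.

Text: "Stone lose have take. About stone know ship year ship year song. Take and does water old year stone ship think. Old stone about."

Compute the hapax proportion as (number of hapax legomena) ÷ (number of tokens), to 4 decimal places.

Frequencies: stone:4, ship:3, year:3, take:2, about:2, old:2, lose:1, have:1, know:1, song:1, and:1, does:1, water:1, think:1
Hapax count = 8; token count = 24.
Ratio = 8 / 24 = 0.3333

0.3333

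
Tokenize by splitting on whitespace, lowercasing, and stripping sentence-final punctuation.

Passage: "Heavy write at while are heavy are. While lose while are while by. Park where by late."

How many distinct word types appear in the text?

Distinct types: {are, at, by, heavy, late, lose, park, where, while, write}
V = 10

10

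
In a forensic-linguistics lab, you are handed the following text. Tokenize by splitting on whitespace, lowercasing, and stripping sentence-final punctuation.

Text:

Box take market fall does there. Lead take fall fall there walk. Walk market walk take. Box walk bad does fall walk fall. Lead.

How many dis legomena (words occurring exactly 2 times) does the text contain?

Frequencies: fall:5, walk:5, take:3, box:2, market:2, does:2, there:2, lead:2, bad:1
Words with frequency 2: box, does, lead, market, there

5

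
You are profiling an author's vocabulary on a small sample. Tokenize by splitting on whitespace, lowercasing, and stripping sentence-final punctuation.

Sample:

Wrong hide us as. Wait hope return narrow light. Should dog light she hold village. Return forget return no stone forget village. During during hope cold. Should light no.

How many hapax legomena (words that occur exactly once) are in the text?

Frequencies: return:3, light:3, hope:2, should:2, village:2, forget:2, no:2, during:2, wrong:1, hide:1, us:1, as:1, wait:1, narrow:1, dog:1, she:1, hold:1, stone:1, cold:1
Hapax (freq=1): as, cold, dog, hide, hold, narrow, she, stone, us, wait, wrong

11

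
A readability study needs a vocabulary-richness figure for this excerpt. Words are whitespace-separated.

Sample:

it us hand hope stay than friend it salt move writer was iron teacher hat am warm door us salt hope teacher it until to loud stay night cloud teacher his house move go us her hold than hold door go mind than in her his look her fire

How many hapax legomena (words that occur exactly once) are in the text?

Frequencies: it:3, us:3, than:3, teacher:3, her:3, hope:2, stay:2, salt:2, move:2, door:2, his:2, go:2, hold:2, hand:1, friend:1, writer:1, was:1, iron:1, hat:1, am:1, … (11 more, each freq 1)
Hapax (freq=1): am, cloud, fire, friend, hand, hat, house, in, iron, look, loud, mind, night, to, until, warm, was, writer

18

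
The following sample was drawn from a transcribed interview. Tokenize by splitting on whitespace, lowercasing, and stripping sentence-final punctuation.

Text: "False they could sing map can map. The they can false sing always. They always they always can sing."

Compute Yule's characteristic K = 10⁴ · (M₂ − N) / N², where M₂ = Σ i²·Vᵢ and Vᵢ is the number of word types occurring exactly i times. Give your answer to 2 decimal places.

Frequencies: they:4, sing:3, can:3, always:3, false:2, map:2, could:1, the:1
N = 19. Frequency spectrum: V_1=2, V_2=2, V_3=3, V_4=1
M₂ = 1²·2 + 2²·2 + 3²·3 + 4²·1 = 53
K = 10000 × (53 − 19) / 19² = 941.83

941.83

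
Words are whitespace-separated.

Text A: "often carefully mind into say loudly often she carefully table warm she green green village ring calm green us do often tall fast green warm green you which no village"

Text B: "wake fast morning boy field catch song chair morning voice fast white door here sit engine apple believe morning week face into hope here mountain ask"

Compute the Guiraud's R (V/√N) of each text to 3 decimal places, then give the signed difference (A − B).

-0.664

A: V=20, N=30, R=3.651
B: V=22, N=26, R=4.315
Difference = 3.651 − 4.315 = -0.664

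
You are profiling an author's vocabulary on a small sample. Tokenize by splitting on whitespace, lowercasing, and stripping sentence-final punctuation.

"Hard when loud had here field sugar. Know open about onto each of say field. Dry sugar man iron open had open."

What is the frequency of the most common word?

3

Frequencies: open:3, had:2, field:2, sugar:2, hard:1, when:1, loud:1, here:1, know:1, about:1, onto:1, each:1, of:1, say:1, dry:1, man:1, iron:1
Most common: 'open' with frequency 3.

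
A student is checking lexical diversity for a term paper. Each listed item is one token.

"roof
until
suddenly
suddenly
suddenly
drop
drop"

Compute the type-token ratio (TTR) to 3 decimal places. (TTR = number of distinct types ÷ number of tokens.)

N = 7 tokens, V = 4 types.
TTR = V / N = 4 / 7 = 0.571

0.571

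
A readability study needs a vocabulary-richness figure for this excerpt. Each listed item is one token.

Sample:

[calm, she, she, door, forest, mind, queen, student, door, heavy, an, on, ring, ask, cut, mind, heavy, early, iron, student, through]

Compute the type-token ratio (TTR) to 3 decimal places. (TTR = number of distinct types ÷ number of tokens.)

N = 21 tokens, V = 16 types.
TTR = V / N = 16 / 21 = 0.762

0.762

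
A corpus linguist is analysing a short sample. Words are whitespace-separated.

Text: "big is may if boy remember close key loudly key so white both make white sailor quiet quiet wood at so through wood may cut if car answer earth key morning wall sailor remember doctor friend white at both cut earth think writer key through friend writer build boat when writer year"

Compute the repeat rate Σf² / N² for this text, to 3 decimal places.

Frequencies: key:4, white:3, writer:3, may:2, if:2, remember:2, so:2, both:2, sailor:2, quiet:2, wood:2, at:2, through:2, cut:2, earth:2, friend:2, big:1, is:1, boy:1, close:1, … (12 more, each freq 1)
Σf² = 102; N² = 2704
Repeat rate = 102 / 2704 = 0.038

0.038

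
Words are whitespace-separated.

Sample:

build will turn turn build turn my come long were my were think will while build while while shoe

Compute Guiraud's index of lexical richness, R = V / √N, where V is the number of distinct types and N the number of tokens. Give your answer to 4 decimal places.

2.2942

N = 19, V = 10.
√N = 4.358899
R = 10 / 4.358899 = 2.2942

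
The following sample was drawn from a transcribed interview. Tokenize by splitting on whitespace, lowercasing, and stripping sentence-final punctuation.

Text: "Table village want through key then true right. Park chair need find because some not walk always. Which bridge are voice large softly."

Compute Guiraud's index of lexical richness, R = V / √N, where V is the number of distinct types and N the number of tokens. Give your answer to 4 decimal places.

4.7958

N = 23, V = 23.
√N = 4.795832
R = 23 / 4.795832 = 4.7958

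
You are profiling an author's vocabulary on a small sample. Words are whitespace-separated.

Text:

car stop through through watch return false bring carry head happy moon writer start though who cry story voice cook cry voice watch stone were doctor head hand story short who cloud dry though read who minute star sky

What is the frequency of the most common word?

Frequencies: who:3, through:2, watch:2, head:2, though:2, cry:2, story:2, voice:2, car:1, stop:1, return:1, false:1, bring:1, carry:1, happy:1, moon:1, writer:1, start:1, cook:1, stone:1, … (10 more, each freq 1)
Most common: 'who' with frequency 3.

3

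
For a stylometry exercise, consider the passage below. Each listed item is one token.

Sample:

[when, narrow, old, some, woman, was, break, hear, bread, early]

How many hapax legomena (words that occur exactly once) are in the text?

Frequencies: when:1, narrow:1, old:1, some:1, woman:1, was:1, break:1, hear:1, bread:1, early:1
Hapax (freq=1): bread, break, early, hear, narrow, old, some, was, when, woman

10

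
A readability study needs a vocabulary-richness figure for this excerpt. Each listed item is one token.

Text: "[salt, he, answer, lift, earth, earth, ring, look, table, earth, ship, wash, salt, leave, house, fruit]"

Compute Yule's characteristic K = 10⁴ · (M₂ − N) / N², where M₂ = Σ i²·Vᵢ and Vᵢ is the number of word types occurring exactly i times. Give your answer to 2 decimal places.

312.50

Frequencies: earth:3, salt:2, he:1, answer:1, lift:1, ring:1, look:1, table:1, ship:1, wash:1, leave:1, house:1, fruit:1
N = 16. Frequency spectrum: V_1=11, V_2=1, V_3=1
M₂ = 1²·11 + 2²·1 + 3²·1 = 24
K = 10000 × (24 − 16) / 16² = 312.50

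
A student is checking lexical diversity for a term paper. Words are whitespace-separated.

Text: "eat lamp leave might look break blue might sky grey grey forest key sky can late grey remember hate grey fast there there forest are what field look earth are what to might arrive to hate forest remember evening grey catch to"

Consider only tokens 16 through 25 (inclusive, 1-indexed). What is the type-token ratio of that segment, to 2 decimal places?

0.80

Segment tokens 16–25: late, grey, remember, hate, grey, fast, there, there, forest, are
Segment N = 10, segment V = 8.
TTR = 8 / 10 = 0.80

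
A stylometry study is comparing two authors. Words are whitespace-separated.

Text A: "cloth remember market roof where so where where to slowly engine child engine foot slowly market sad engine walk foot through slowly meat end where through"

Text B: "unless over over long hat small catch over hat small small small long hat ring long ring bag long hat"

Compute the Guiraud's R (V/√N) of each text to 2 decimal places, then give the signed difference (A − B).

A: V=16, N=26, R=3.14
B: V=8, N=20, R=1.79
Difference = 3.14 − 1.79 = 1.35

1.35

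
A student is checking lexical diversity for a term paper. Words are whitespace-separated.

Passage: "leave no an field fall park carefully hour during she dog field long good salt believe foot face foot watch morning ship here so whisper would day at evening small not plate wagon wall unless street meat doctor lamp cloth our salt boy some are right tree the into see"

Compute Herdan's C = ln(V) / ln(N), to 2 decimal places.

0.98

N = 50, V = 47.
ln(V) = 3.850148, ln(N) = 3.912023
C = 3.850148 / 3.912023 = 0.98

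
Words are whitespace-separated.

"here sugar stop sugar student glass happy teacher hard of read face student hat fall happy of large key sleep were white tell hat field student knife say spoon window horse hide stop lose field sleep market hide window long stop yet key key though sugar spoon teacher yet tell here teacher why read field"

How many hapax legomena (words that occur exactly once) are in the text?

15

Frequencies: sugar:3, stop:3, student:3, teacher:3, key:3, field:3, here:2, happy:2, of:2, read:2, hat:2, sleep:2, tell:2, spoon:2, window:2, hide:2, yet:2, glass:1, hard:1, face:1, … (12 more, each freq 1)
Hapax (freq=1): face, fall, glass, hard, horse, knife, large, long, lose, market, say, though, were, white, why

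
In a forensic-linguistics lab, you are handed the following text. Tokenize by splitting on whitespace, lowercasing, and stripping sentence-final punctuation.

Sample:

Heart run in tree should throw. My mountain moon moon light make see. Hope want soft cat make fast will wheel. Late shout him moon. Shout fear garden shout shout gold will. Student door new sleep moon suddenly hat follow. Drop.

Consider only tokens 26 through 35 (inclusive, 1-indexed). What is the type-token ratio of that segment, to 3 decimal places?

Segment tokens 26–35: shout, fear, garden, shout, shout, gold, will, student, door, new
Segment N = 10, segment V = 8.
TTR = 8 / 10 = 0.800

0.800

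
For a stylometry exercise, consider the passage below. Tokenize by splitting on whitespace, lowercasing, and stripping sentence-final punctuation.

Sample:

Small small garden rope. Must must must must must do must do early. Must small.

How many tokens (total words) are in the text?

Tokens: small, small, garden, rope, must, must, must, must, must, do, must, do, early, must, small
N = 15

15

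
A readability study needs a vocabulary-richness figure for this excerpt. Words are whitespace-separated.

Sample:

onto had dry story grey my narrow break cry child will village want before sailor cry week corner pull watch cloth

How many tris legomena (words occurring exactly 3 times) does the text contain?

Frequencies: cry:2, onto:1, had:1, dry:1, story:1, grey:1, my:1, narrow:1, break:1, child:1, will:1, village:1, want:1, before:1, sailor:1, week:1, corner:1, pull:1, watch:1, cloth:1
Words with frequency 3: (none)

0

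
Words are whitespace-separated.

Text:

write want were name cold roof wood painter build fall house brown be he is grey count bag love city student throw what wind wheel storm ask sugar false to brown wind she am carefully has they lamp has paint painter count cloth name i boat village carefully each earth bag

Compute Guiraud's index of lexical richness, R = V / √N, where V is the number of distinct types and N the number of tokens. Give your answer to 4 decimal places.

6.0212

N = 51, V = 43.
√N = 7.141428
R = 43 / 7.141428 = 6.0212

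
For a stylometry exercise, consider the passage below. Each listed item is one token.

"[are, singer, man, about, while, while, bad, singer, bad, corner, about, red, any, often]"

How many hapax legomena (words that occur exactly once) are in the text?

Frequencies: singer:2, about:2, while:2, bad:2, are:1, man:1, corner:1, red:1, any:1, often:1
Hapax (freq=1): any, are, corner, man, often, red

6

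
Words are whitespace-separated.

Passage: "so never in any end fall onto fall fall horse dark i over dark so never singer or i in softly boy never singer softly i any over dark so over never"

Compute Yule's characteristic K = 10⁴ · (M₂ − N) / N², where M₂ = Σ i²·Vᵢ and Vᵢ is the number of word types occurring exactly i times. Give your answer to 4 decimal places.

Frequencies: never:4, so:3, fall:3, dark:3, i:3, over:3, in:2, any:2, singer:2, softly:2, end:1, onto:1, horse:1, or:1, boy:1
N = 32. Frequency spectrum: V_1=5, V_2=4, V_3=5, V_4=1
M₂ = 1²·5 + 2²·4 + 3²·5 + 4²·1 = 82
K = 10000 × (82 − 32) / 32² = 488.2813

488.2813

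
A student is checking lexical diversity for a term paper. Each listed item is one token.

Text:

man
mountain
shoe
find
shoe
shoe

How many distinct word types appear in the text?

4

Distinct types: {find, man, mountain, shoe}
V = 4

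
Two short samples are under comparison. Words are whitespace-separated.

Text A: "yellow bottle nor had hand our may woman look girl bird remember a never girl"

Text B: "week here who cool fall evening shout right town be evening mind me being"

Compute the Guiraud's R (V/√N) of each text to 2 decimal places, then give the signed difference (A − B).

A: V=14, N=15, R=3.61
B: V=13, N=14, R=3.47
Difference = 3.61 − 3.47 = 0.14

0.14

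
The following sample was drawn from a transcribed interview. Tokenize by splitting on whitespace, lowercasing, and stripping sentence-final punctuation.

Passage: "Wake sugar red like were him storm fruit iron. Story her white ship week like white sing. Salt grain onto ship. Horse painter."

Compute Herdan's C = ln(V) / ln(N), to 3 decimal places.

0.955

N = 23, V = 20.
ln(V) = 2.995732, ln(N) = 3.135494
C = 2.995732 / 3.135494 = 0.955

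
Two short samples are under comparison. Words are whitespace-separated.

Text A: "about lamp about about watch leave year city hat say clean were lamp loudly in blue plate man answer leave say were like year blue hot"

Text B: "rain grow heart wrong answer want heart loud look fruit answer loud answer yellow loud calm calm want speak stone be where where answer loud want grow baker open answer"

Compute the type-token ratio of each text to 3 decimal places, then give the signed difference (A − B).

TTR(A) = 18/26 = 0.692
TTR(B) = 17/30 = 0.567
Difference = 0.692 − 0.567 = 0.125

0.125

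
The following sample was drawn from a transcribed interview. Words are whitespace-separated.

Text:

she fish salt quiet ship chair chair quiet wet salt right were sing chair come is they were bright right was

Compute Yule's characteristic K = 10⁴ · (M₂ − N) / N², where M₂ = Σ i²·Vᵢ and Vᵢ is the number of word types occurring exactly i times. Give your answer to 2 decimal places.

Frequencies: chair:3, salt:2, quiet:2, right:2, were:2, she:1, fish:1, ship:1, wet:1, sing:1, come:1, is:1, they:1, bright:1, was:1
N = 21. Frequency spectrum: V_1=10, V_2=4, V_3=1
M₂ = 1²·10 + 2²·4 + 3²·1 = 35
K = 10000 × (35 − 21) / 21² = 317.46

317.46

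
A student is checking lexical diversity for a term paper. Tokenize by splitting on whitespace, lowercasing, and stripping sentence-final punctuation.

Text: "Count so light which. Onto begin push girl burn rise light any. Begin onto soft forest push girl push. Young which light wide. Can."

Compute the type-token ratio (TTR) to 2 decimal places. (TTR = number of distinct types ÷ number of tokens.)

0.67

N = 24 tokens, V = 16 types.
TTR = V / N = 16 / 24 = 0.67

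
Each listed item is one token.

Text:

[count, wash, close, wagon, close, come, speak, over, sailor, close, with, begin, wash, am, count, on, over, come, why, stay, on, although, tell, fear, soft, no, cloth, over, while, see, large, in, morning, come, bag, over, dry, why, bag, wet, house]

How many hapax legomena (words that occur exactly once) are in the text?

Frequencies: over:4, close:3, come:3, count:2, wash:2, on:2, why:2, bag:2, wagon:1, speak:1, sailor:1, with:1, begin:1, am:1, stay:1, although:1, tell:1, fear:1, soft:1, no:1, … (9 more, each freq 1)
Hapax (freq=1): although, am, begin, cloth, dry, fear, house, in, large, morning, no, sailor, see, soft, speak, stay, tell, wagon, wet, while, with

21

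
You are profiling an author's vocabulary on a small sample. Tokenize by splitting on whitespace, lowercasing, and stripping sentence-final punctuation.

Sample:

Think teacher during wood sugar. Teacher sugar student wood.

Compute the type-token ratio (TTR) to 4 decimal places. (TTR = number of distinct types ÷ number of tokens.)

0.6667

N = 9 tokens, V = 6 types.
TTR = V / N = 6 / 9 = 0.6667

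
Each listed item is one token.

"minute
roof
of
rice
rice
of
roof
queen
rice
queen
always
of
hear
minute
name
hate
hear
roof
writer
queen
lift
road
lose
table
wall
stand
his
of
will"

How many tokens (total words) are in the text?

29

Tokens: minute, roof, of, rice, rice, of, roof, queen, rice, queen, always, of, hear, minute, name, hate, hear, roof, writer, queen, lift, road, lose, table, wall, stand, his, of, will
N = 29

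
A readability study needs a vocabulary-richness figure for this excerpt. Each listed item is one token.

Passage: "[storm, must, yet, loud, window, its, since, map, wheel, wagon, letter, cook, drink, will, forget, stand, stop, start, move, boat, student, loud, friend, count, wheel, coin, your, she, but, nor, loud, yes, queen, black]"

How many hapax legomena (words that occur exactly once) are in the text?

Frequencies: loud:3, wheel:2, storm:1, must:1, yet:1, window:1, its:1, since:1, map:1, wagon:1, letter:1, cook:1, drink:1, will:1, forget:1, stand:1, stop:1, start:1, move:1, boat:1, … (11 more, each freq 1)
Hapax (freq=1): black, boat, but, coin, cook, count, drink, forget, friend, its, letter, map, move, must, nor, queen, she, since, stand, start, stop, storm, student, wagon, will, window, yes, yet, your

29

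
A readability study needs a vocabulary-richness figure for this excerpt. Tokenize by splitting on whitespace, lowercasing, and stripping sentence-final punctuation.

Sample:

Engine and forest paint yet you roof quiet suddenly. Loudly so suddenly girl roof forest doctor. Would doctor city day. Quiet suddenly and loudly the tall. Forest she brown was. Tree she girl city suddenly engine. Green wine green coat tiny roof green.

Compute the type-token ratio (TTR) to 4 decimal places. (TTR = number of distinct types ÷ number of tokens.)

N = 43 tokens, V = 26 types.
TTR = V / N = 26 / 43 = 0.6047

0.6047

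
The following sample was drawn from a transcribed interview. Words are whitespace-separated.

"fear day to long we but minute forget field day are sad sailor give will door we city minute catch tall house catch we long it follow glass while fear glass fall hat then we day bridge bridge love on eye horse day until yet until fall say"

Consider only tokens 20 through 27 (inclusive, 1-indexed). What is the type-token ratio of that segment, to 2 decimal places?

0.88

Segment tokens 20–27: catch, tall, house, catch, we, long, it, follow
Segment N = 8, segment V = 7.
TTR = 7 / 8 = 0.88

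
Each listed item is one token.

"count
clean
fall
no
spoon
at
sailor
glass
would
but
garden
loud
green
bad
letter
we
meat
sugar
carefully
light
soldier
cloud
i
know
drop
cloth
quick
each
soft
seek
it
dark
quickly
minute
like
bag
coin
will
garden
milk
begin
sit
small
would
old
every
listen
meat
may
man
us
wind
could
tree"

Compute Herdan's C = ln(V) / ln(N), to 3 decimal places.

0.986

N = 54, V = 51.
ln(V) = 3.931826, ln(N) = 3.988984
C = 3.931826 / 3.988984 = 0.986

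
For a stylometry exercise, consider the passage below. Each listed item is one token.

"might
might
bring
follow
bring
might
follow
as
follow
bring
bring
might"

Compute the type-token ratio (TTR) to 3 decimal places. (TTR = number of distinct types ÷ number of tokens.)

N = 12 tokens, V = 4 types.
TTR = V / N = 4 / 12 = 0.333

0.333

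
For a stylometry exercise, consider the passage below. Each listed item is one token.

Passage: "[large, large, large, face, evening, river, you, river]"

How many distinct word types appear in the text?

5

Distinct types: {evening, face, large, river, you}
V = 5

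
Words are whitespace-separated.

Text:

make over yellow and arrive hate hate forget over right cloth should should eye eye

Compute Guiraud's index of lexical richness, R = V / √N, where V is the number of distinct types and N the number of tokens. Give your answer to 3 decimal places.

2.840

N = 15, V = 11.
√N = 3.872983
R = 11 / 3.872983 = 2.840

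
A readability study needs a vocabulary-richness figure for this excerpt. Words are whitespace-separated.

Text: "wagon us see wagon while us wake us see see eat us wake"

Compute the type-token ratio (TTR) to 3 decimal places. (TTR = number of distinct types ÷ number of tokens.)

0.462

N = 13 tokens, V = 6 types.
TTR = V / N = 6 / 13 = 0.462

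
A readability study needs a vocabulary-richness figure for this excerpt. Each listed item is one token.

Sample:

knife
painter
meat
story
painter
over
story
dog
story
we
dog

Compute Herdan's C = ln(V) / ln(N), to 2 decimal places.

N = 11, V = 7.
ln(V) = 1.945910, ln(N) = 2.397895
C = 1.945910 / 2.397895 = 0.81

0.81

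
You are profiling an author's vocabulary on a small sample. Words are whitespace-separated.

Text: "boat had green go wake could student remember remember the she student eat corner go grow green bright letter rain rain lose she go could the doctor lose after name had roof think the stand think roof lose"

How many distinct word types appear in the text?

23

Distinct types: {after, boat, bright, corner, could, doctor, eat, go, green, grow, had, letter, lose, name, rain, remember, roof, she, stand, student, the, think, wake}
V = 23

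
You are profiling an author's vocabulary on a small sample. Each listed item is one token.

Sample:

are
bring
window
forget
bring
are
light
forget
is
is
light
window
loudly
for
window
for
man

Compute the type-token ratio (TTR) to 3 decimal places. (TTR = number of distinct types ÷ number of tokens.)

N = 17 tokens, V = 9 types.
TTR = V / N = 9 / 17 = 0.529

0.529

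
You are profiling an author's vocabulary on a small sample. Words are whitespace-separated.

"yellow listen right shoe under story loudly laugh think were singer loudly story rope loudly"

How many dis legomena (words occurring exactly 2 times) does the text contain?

1

Frequencies: loudly:3, story:2, yellow:1, listen:1, right:1, shoe:1, under:1, laugh:1, think:1, were:1, singer:1, rope:1
Words with frequency 2: story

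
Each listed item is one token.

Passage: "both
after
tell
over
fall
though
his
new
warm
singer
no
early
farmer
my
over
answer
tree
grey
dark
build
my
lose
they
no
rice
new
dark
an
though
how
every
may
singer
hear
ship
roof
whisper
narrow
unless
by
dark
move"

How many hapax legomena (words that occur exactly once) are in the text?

27

Frequencies: dark:3, over:2, though:2, new:2, singer:2, no:2, my:2, both:1, after:1, tell:1, fall:1, his:1, warm:1, early:1, farmer:1, answer:1, tree:1, grey:1, build:1, lose:1, … (14 more, each freq 1)
Hapax (freq=1): after, an, answer, both, build, by, early, every, fall, farmer, grey, hear, his, how, lose, may, move, narrow, rice, roof, ship, tell, they, tree, unless, warm, whisper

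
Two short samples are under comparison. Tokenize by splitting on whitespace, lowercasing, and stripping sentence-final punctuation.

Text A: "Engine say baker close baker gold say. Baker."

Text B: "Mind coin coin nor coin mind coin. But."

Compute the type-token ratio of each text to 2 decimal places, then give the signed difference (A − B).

TTR(A) = 5/8 = 0.63
TTR(B) = 4/8 = 0.50
Difference = 0.63 − 0.50 = 0.13

0.13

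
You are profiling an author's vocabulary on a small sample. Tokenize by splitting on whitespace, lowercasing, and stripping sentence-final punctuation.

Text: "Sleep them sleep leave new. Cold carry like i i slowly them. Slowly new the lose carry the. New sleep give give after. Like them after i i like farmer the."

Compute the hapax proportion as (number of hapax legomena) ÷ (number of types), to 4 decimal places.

Frequencies: i:4, sleep:3, them:3, new:3, like:3, the:3, carry:2, slowly:2, give:2, after:2, leave:1, cold:1, lose:1, farmer:1
Hapax count = 4; type count = 14.
Ratio = 4 / 14 = 0.2857

0.2857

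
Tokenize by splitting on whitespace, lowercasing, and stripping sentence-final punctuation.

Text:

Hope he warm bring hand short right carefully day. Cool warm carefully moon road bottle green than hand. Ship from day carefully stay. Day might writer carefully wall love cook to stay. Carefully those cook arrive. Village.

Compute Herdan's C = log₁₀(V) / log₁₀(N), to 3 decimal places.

N = 37, V = 27.
log₁₀(V) = 1.431364, log₁₀(N) = 1.568202
C = 1.431364 / 1.568202 = 0.913

0.913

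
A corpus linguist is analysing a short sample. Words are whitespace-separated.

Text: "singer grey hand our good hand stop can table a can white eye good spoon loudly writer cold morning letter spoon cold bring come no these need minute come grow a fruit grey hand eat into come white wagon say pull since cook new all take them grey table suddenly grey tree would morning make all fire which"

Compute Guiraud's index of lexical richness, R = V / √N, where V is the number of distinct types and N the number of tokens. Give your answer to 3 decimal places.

5.515

N = 58, V = 42.
√N = 7.615773
R = 42 / 7.615773 = 5.515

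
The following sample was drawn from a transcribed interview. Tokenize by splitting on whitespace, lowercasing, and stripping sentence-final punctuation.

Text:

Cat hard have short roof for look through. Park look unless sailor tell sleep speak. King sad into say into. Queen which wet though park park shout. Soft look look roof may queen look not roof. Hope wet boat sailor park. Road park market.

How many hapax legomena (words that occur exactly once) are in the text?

Frequencies: look:5, park:5, roof:3, sailor:2, into:2, queen:2, wet:2, cat:1, hard:1, have:1, short:1, for:1, through:1, unless:1, tell:1, sleep:1, speak:1, king:1, sad:1, say:1, … (10 more, each freq 1)
Hapax (freq=1): boat, cat, for, hard, have, hope, king, market, may, not, road, sad, say, short, shout, sleep, soft, speak, tell, though, through, unless, which

23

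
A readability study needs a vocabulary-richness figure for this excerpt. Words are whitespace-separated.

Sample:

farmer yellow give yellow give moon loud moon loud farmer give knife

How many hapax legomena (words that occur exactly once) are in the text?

Frequencies: give:3, farmer:2, yellow:2, moon:2, loud:2, knife:1
Hapax (freq=1): knife

1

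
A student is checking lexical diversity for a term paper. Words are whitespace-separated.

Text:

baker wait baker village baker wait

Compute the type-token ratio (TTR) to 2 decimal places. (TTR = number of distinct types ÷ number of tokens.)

N = 6 tokens, V = 3 types.
TTR = V / N = 3 / 6 = 0.50

0.50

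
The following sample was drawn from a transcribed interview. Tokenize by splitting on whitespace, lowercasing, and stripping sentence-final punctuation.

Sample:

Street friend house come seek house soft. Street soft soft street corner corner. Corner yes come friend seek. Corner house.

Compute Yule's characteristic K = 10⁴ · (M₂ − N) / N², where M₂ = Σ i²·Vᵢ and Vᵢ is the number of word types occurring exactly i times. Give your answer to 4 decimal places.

Frequencies: corner:4, street:3, house:3, soft:3, friend:2, come:2, seek:2, yes:1
N = 20. Frequency spectrum: V_1=1, V_2=3, V_3=3, V_4=1
M₂ = 1²·1 + 2²·3 + 3²·3 + 4²·1 = 56
K = 10000 × (56 − 20) / 20² = 900.0000

900.0000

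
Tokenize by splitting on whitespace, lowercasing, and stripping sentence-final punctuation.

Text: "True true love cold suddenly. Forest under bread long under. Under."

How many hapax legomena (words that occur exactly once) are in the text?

Frequencies: under:3, true:2, love:1, cold:1, suddenly:1, forest:1, bread:1, long:1
Hapax (freq=1): bread, cold, forest, long, love, suddenly

6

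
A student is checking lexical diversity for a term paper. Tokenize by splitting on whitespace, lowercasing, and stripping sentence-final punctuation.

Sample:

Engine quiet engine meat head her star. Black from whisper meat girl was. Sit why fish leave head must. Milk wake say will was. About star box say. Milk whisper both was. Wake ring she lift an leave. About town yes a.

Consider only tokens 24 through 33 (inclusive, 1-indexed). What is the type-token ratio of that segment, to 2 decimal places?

Segment tokens 24–33: was, about, star, box, say, milk, whisper, both, was, wake
Segment N = 10, segment V = 9.
TTR = 9 / 10 = 0.90

0.90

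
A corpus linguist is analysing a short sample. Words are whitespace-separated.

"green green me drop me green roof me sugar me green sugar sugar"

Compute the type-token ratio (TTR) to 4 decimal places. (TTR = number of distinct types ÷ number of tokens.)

N = 13 tokens, V = 5 types.
TTR = V / N = 5 / 13 = 0.3846

0.3846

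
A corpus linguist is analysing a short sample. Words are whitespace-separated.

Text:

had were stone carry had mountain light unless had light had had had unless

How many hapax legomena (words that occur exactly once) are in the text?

4

Frequencies: had:6, light:2, unless:2, were:1, stone:1, carry:1, mountain:1
Hapax (freq=1): carry, mountain, stone, were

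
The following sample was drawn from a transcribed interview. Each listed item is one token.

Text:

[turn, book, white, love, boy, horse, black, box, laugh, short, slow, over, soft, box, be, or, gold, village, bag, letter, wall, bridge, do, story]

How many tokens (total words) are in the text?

24

Tokens: turn, book, white, love, boy, horse, black, box, laugh, short, slow, over, soft, box, be, or, gold, village, bag, letter, wall, bridge, do, story
N = 24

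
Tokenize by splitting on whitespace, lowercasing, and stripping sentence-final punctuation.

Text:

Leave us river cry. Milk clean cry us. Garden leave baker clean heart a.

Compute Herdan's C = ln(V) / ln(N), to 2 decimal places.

N = 14, V = 10.
ln(V) = 2.302585, ln(N) = 2.639057
C = 2.302585 / 2.639057 = 0.87

0.87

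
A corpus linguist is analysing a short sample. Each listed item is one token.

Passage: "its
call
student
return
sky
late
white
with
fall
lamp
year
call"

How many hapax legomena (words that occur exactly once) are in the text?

10

Frequencies: call:2, its:1, student:1, return:1, sky:1, late:1, white:1, with:1, fall:1, lamp:1, year:1
Hapax (freq=1): fall, its, lamp, late, return, sky, student, white, with, year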